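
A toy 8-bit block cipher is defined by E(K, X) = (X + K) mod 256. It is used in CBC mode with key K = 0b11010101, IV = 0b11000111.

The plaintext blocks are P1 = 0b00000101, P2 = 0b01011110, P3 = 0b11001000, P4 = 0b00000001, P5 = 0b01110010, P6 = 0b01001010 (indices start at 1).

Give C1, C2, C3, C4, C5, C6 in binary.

C1 = 0b10010111, C2 = 0b10011110, C3 = 0b00101011, C4 = 0b11111111, C5 = 0b01100010, C6 = 0b11111101

CBC encryption: C_i = E(K, P_i ⊕ C_{i−1}), with C_{0} = IV.
C1: P1 ⊕ 0b11000111 = 0b11000010; E(K, 0b11000010) = 0b10010111.
C2: P2 ⊕ 0b10010111 = 0b11001001; E(K, 0b11001001) = 0b10011110.
C3: P3 ⊕ 0b10011110 = 0b01010110; E(K, 0b01010110) = 0b00101011.
C4: P4 ⊕ 0b00101011 = 0b00101010; E(K, 0b00101010) = 0b11111111.
C5: P5 ⊕ 0b11111111 = 0b10001101; E(K, 0b10001101) = 0b01100010.
C6: P6 ⊕ 0b01100010 = 0b00101000; E(K, 0b00101000) = 0b11111101.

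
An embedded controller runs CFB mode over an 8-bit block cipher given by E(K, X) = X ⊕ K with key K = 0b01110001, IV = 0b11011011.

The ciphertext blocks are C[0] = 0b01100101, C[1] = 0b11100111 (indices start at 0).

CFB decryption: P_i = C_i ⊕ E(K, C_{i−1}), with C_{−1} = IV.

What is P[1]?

P[1]: E(K, 0b01100101) = 0b00010100; 0b11100111 ⊕ 0b00010100 = 0b11110011.

P[1] = 0b11110011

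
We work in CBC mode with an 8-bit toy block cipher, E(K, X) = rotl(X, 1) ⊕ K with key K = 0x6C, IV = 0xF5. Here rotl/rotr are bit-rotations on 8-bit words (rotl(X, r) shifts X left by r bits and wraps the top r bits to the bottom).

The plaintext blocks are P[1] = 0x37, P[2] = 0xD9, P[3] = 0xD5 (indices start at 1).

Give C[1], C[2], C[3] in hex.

C[1] = 0xE9, C[2] = 0x0C, C[3] = 0xDF

CBC encryption: C_i = E(K, P_i ⊕ C_{i−1}), with C_{0} = IV.
C[1]: P[1] ⊕ 0xF5 = 0xC2; E(K, 0xC2) = 0xE9.
C[2]: P[2] ⊕ 0xE9 = 0x30; E(K, 0x30) = 0x0C.
C[3]: P[3] ⊕ 0x0C = 0xD9; E(K, 0xD9) = 0xDF.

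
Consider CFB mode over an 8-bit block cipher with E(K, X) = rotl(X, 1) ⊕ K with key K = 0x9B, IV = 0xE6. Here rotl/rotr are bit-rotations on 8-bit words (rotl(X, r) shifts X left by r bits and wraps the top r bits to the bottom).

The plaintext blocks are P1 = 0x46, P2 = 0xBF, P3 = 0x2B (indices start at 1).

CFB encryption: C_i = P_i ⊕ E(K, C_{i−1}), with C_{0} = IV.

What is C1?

C1 = 0x10

C1: E(K, 0xE6) = 0x56; 0x46 ⊕ 0x56 = 0x10.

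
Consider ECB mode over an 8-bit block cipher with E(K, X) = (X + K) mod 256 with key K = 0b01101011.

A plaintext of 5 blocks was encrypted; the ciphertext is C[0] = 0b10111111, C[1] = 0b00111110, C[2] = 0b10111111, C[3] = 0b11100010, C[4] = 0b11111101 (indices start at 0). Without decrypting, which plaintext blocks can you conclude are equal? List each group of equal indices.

P[0] = P[2]

ECB encrypts each block independently with the same key, so equal ciphertext blocks imply equal plaintext blocks.
C[0] = C[2] = 0b10111111, so P[0] = P[2].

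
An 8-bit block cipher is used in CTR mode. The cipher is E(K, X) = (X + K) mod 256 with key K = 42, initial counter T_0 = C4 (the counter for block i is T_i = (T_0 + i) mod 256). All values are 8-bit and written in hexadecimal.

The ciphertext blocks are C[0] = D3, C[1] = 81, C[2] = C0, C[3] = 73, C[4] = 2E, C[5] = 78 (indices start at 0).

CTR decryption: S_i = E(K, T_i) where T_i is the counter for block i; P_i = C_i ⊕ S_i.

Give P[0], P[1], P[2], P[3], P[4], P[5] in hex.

P[0]: T = C4, S = E(K, T) = 06; D3 ⊕ 06 = D5.
P[1]: T = C5, S = E(K, T) = 07; 81 ⊕ 07 = 86.
P[2]: T = C6, S = E(K, T) = 08; C0 ⊕ 08 = C8.
P[3]: T = C7, S = E(K, T) = 09; 73 ⊕ 09 = 7A.
P[4]: T = C8, S = E(K, T) = 0A; 2E ⊕ 0A = 24.
P[5]: T = C9, S = E(K, T) = 0B; 78 ⊕ 0B = 73.

P[0] = D5, P[1] = 86, P[2] = C8, P[3] = 7A, P[4] = 24, P[5] = 73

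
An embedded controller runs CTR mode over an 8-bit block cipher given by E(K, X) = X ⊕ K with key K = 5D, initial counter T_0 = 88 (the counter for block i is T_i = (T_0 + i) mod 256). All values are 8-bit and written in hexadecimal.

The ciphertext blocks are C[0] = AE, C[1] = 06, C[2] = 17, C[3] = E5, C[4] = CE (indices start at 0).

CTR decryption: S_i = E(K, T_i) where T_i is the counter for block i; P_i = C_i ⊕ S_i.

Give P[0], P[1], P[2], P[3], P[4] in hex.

P[0]: T = 88, S = E(K, T) = D5; AE ⊕ D5 = 7B.
P[1]: T = 89, S = E(K, T) = D4; 06 ⊕ D4 = D2.
P[2]: T = 8A, S = E(K, T) = D7; 17 ⊕ D7 = C0.
P[3]: T = 8B, S = E(K, T) = D6; E5 ⊕ D6 = 33.
P[4]: T = 8C, S = E(K, T) = D1; CE ⊕ D1 = 1F.

P[0] = 7B, P[1] = D2, P[2] = C0, P[3] = 33, P[4] = 1F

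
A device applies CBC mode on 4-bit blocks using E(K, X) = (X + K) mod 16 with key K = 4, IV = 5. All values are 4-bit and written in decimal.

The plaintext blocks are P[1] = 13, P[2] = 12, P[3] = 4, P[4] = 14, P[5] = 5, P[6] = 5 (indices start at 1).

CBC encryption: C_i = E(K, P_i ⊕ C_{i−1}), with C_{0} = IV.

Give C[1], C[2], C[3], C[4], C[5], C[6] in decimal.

C[1]: P[1] ⊕ 5 = 8; E(K, 8) = 12.
C[2]: P[2] ⊕ 12 = 0; E(K, 0) = 4.
C[3]: P[3] ⊕ 4 = 0; E(K, 0) = 4.
C[4]: P[4] ⊕ 4 = 10; E(K, 10) = 14.
C[5]: P[5] ⊕ 14 = 11; E(K, 11) = 15.
C[6]: P[6] ⊕ 15 = 10; E(K, 10) = 14.

C[1] = 12, C[2] = 4, C[3] = 4, C[4] = 14, C[5] = 15, C[6] = 14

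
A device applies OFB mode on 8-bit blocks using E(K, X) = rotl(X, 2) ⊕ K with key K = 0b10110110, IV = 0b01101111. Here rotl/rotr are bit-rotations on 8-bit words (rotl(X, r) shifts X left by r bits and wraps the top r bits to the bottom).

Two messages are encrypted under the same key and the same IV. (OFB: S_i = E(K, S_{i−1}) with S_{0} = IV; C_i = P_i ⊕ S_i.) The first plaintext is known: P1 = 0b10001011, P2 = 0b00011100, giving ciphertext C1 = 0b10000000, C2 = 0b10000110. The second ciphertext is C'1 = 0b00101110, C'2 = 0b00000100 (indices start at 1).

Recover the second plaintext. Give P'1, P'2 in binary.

P'1 = 0b00100101, P'2 = 0b10011110

In OFB with a reused IV, both messages share the same keystream S_i, so C_i ⊕ C'_i = P_i ⊕ P'_i and thus P'_i = P_i ⊕ C_i ⊕ C'_i.
P'1: 0b10001011 ⊕ 0b10000000 ⊕ 0b00101110 = 0b00100101.
P'2: 0b00011100 ⊕ 0b10000110 ⊕ 0b00000100 = 0b10011110.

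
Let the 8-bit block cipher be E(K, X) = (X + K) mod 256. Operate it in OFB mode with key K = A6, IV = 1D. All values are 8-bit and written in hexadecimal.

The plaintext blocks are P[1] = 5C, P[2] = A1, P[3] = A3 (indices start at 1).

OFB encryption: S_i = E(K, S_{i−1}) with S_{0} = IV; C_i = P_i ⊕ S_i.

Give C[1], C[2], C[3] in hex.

C[1]: S = E(K, 1D) = C3; 5C ⊕ C3 = 9F.
C[2]: S = E(K, C3) = 69; A1 ⊕ 69 = C8.
C[3]: S = E(K, 69) = 0F; A3 ⊕ 0F = AC.

C[1] = 9F, C[2] = C8, C[3] = AC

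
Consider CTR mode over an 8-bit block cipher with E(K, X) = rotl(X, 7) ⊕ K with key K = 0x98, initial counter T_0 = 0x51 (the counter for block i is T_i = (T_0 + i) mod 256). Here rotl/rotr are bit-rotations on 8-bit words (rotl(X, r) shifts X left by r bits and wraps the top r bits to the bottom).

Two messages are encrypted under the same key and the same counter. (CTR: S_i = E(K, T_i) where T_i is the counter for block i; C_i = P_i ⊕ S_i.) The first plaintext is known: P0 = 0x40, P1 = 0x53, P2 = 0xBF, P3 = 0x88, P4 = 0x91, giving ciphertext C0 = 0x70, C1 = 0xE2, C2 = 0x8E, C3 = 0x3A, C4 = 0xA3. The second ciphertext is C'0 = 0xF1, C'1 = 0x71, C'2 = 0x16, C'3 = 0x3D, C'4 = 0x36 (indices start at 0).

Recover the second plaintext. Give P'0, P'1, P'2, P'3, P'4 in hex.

P'0 = 0xC1, P'1 = 0xC0, P'2 = 0x27, P'3 = 0x8F, P'4 = 0x04

In CTR with a reused counter, both messages share the same keystream S_i, so C_i ⊕ C'_i = P_i ⊕ P'_i and thus P'_i = P_i ⊕ C_i ⊕ C'_i.
P'0: 0x40 ⊕ 0x70 ⊕ 0xF1 = 0xC1.
P'1: 0x53 ⊕ 0xE2 ⊕ 0x71 = 0xC0.
P'2: 0xBF ⊕ 0x8E ⊕ 0x16 = 0x27.
P'3: 0x88 ⊕ 0x3A ⊕ 0x3D = 0x8F.
P'4: 0x91 ⊕ 0xA3 ⊕ 0x36 = 0x04.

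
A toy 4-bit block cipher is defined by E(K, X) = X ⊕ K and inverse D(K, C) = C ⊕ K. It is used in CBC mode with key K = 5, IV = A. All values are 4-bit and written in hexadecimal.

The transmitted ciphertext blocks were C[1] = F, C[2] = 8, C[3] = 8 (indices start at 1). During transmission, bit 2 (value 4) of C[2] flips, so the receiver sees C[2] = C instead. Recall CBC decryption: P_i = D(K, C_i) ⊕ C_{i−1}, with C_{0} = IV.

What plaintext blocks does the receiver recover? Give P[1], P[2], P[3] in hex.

Only C[2] changed, to C. In CBC, a change in C_i garbles P_i and flips the same bit in P_{i+1}. Decrypting the received ciphertext:
P[1]: D(K, F) = A; A ⊕ A = 0.
P[2]: D(K, C) = 9; 9 ⊕ F = 6.
P[3]: D(K, 8) = D; D ⊕ C = 1.
Blocks that differ from the original plaintext: P[2], P[3].

P[1] = 0, P[2] = 6, P[3] = 1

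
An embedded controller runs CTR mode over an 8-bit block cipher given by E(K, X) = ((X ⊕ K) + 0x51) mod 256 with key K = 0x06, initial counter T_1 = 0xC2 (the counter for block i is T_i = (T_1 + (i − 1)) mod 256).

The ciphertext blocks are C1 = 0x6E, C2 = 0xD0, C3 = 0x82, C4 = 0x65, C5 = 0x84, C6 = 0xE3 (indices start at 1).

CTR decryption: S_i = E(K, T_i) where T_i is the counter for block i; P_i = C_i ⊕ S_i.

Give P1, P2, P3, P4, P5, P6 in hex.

P1 = 0x7B, P2 = 0xC6, P3 = 0x91, P4 = 0x71, P5 = 0x95, P6 = 0xF1

P1: T = 0xC2, S = E(K, T) = 0x15; 0x6E ⊕ 0x15 = 0x7B.
P2: T = 0xC3, S = E(K, T) = 0x16; 0xD0 ⊕ 0x16 = 0xC6.
P3: T = 0xC4, S = E(K, T) = 0x13; 0x82 ⊕ 0x13 = 0x91.
P4: T = 0xC5, S = E(K, T) = 0x14; 0x65 ⊕ 0x14 = 0x71.
P5: T = 0xC6, S = E(K, T) = 0x11; 0x84 ⊕ 0x11 = 0x95.
P6: T = 0xC7, S = E(K, T) = 0x12; 0xE3 ⊕ 0x12 = 0xF1.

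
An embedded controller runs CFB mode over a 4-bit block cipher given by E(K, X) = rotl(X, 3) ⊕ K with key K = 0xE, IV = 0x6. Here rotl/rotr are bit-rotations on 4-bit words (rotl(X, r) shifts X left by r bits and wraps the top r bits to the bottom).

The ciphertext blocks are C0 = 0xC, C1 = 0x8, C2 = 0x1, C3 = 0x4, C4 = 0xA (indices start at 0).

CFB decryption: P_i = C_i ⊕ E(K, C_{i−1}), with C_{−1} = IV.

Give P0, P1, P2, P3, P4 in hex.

P0: E(K, 0x6) = 0xD; 0xC ⊕ 0xD = 0x1.
P1: E(K, 0xC) = 0x8; 0x8 ⊕ 0x8 = 0x0.
P2: E(K, 0x8) = 0xA; 0x1 ⊕ 0xA = 0xB.
P3: E(K, 0x1) = 0x6; 0x4 ⊕ 0x6 = 0x2.
P4: E(K, 0x4) = 0xC; 0xA ⊕ 0xC = 0x6.

P0 = 0x1, P1 = 0x0, P2 = 0xB, P3 = 0x2, P4 = 0x6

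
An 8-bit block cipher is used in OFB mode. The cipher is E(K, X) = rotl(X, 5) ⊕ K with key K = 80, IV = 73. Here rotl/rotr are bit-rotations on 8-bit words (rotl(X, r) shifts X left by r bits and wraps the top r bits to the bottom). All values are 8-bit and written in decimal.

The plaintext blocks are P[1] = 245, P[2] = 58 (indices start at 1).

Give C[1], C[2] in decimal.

OFB encryption: S_i = E(K, S_{i−1}) with S_{0} = IV; C_i = P_i ⊕ S_i.
C[1]: S = E(K, 73) = 121; 245 ⊕ 121 = 140.
C[2]: S = E(K, 121) = 127; 58 ⊕ 127 = 69.

C[1] = 140, C[2] = 69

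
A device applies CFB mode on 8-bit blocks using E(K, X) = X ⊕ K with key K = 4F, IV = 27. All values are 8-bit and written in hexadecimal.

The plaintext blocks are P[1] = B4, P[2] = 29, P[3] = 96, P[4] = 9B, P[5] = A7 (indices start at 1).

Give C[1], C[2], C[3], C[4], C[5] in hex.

CFB encryption: C_i = P_i ⊕ E(K, C_{i−1}), with C_{0} = IV.
C[1]: E(K, 27) = 68; B4 ⊕ 68 = DC.
C[2]: E(K, DC) = 93; 29 ⊕ 93 = BA.
C[3]: E(K, BA) = F5; 96 ⊕ F5 = 63.
C[4]: E(K, 63) = 2C; 9B ⊕ 2C = B7.
C[5]: E(K, B7) = F8; A7 ⊕ F8 = 5F.

C[1] = DC, C[2] = BA, C[3] = 63, C[4] = B7, C[5] = 5F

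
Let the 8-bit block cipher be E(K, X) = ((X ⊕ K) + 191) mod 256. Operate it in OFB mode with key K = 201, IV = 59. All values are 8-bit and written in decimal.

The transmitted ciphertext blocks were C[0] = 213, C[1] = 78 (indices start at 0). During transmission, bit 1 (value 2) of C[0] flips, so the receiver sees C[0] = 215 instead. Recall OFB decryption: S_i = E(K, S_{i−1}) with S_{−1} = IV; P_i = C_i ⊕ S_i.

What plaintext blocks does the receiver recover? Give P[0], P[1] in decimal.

Only C[0] changed, to 215. In OFB, a change in C_i flips the same bit in P_i only; the keystream is unaffected. Decrypting the received ciphertext:
P[0]: S = E(K, 59) = 177; 215 ⊕ 177 = 102.
P[1]: S = E(K, 177) = 55; 78 ⊕ 55 = 121.
Blocks that differ from the original plaintext: P[0].

P[0] = 102, P[1] = 121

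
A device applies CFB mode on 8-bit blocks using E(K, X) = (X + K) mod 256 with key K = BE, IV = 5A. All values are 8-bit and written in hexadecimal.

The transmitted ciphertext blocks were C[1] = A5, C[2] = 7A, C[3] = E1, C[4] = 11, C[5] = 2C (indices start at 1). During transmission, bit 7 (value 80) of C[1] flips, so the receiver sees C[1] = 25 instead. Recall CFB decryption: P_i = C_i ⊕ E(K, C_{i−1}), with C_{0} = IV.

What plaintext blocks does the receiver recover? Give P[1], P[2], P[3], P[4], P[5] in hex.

Only C[1] changed, to 25. In CFB, a change in C_i flips the same bit in P_i and garbles P_{i+1}. Decrypting the received ciphertext:
P[1]: E(K, 5A) = 18; 25 ⊕ 18 = 3D.
P[2]: E(K, 25) = E3; 7A ⊕ E3 = 99.
P[3]: E(K, 7A) = 38; E1 ⊕ 38 = D9.
P[4]: E(K, E1) = 9F; 11 ⊕ 9F = 8E.
P[5]: E(K, 11) = CF; 2C ⊕ CF = E3.
Blocks that differ from the original plaintext: P[1], P[2].

P[1] = 3D, P[2] = 99, P[3] = D9, P[4] = 8E, P[5] = E3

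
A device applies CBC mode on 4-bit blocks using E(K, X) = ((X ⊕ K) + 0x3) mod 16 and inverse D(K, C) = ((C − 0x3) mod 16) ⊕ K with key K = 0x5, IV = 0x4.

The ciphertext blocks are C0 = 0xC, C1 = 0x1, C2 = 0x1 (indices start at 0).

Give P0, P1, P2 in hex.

P0 = 0x8, P1 = 0x7, P2 = 0xA

CBC decryption: P_i = D(K, C_i) ⊕ C_{i−1}, with C_{−1} = IV.
P0: D(K, 0xC) = 0xC; 0xC ⊕ 0x4 = 0x8.
P1: D(K, 0x1) = 0xB; 0xB ⊕ 0xC = 0x7.
P2: D(K, 0x1) = 0xB; 0xB ⊕ 0x1 = 0xA.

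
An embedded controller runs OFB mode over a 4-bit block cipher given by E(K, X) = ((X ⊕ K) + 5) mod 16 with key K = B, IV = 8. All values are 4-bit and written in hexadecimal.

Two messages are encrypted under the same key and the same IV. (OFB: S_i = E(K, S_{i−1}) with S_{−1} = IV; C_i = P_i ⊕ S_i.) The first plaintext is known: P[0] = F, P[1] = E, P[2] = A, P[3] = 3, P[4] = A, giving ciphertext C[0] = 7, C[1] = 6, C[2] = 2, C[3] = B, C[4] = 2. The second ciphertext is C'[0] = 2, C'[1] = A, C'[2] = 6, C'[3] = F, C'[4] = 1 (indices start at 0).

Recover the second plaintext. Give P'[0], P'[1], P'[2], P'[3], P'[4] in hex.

In OFB with a reused IV, both messages share the same keystream S_i, so C_i ⊕ C'_i = P_i ⊕ P'_i and thus P'_i = P_i ⊕ C_i ⊕ C'_i.
P'[0]: F ⊕ 7 ⊕ 2 = A.
P'[1]: E ⊕ 6 ⊕ A = 2.
P'[2]: A ⊕ 2 ⊕ 6 = E.
P'[3]: 3 ⊕ B ⊕ F = 7.
P'[4]: A ⊕ 2 ⊕ 1 = 9.

P'[0] = A, P'[1] = 2, P'[2] = E, P'[3] = 7, P'[4] = 9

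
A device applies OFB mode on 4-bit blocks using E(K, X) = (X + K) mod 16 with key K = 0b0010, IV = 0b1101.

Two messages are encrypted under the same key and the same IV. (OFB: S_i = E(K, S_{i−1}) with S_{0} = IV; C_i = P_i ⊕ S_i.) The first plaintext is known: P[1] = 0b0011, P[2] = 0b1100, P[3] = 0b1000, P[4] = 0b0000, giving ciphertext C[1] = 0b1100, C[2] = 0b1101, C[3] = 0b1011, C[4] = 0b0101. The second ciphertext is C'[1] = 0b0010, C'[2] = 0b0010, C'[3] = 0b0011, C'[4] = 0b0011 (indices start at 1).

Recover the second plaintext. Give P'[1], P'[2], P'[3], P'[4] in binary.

In OFB with a reused IV, both messages share the same keystream S_i, so C_i ⊕ C'_i = P_i ⊕ P'_i and thus P'_i = P_i ⊕ C_i ⊕ C'_i.
P'[1]: 0b0011 ⊕ 0b1100 ⊕ 0b0010 = 0b1101.
P'[2]: 0b1100 ⊕ 0b1101 ⊕ 0b0010 = 0b0011.
P'[3]: 0b1000 ⊕ 0b1011 ⊕ 0b0011 = 0b0000.
P'[4]: 0b0000 ⊕ 0b0101 ⊕ 0b0011 = 0b0110.

P'[1] = 0b1101, P'[2] = 0b0011, P'[3] = 0b0000, P'[4] = 0b0110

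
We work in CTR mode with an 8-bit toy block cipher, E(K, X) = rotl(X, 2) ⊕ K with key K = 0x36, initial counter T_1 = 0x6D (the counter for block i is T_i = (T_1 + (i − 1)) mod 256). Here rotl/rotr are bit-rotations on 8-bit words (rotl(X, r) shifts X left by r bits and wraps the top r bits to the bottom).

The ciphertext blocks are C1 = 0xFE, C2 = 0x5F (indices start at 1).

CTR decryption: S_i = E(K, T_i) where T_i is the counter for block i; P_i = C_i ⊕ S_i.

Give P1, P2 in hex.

P1 = 0x7D, P2 = 0xD0

P1: T = 0x6D, S = E(K, T) = 0x83; 0xFE ⊕ 0x83 = 0x7D.
P2: T = 0x6E, S = E(K, T) = 0x8F; 0x5F ⊕ 0x8F = 0xD0.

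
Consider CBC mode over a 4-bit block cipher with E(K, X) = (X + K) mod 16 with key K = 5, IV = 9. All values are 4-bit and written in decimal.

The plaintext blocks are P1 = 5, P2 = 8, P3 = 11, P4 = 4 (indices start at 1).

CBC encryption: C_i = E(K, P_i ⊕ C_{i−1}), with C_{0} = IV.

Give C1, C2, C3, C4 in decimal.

C1: P1 ⊕ 9 = 12; E(K, 12) = 1.
C2: P2 ⊕ 1 = 9; E(K, 9) = 14.
C3: P3 ⊕ 14 = 5; E(K, 5) = 10.
C4: P4 ⊕ 10 = 14; E(K, 14) = 3.

C1 = 1, C2 = 14, C3 = 10, C4 = 3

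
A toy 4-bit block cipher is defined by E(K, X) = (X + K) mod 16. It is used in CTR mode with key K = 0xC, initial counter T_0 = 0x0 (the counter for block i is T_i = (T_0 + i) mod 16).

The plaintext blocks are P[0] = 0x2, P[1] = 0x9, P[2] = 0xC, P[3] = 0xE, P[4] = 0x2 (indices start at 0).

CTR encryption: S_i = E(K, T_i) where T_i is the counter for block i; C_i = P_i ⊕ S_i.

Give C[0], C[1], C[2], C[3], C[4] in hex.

C[0]: T = 0x0, S = E(K, T) = 0xC; 0x2 ⊕ 0xC = 0xE.
C[1]: T = 0x1, S = E(K, T) = 0xD; 0x9 ⊕ 0xD = 0x4.
C[2]: T = 0x2, S = E(K, T) = 0xE; 0xC ⊕ 0xE = 0x2.
C[3]: T = 0x3, S = E(K, T) = 0xF; 0xE ⊕ 0xF = 0x1.
C[4]: T = 0x4, S = E(K, T) = 0x0; 0x2 ⊕ 0x0 = 0x2.

C[0] = 0xE, C[1] = 0x4, C[2] = 0x2, C[3] = 0x1, C[4] = 0x2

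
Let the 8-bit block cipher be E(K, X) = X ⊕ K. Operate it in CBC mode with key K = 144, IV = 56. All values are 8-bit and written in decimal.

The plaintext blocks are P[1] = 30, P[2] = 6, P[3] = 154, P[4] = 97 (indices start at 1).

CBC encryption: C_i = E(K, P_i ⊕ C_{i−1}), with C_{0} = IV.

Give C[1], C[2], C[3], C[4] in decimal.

C[1] = 182, C[2] = 32, C[3] = 42, C[4] = 219

C[1]: P[1] ⊕ 56 = 38; E(K, 38) = 182.
C[2]: P[2] ⊕ 182 = 176; E(K, 176) = 32.
C[3]: P[3] ⊕ 32 = 186; E(K, 186) = 42.
C[4]: P[4] ⊕ 42 = 75; E(K, 75) = 219.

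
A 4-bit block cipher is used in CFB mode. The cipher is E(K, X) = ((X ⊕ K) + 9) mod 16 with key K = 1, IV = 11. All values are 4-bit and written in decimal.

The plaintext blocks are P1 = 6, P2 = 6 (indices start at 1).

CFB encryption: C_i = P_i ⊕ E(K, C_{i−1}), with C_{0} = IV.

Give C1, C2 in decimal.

C1: E(K, 11) = 3; 6 ⊕ 3 = 5.
C2: E(K, 5) = 13; 6 ⊕ 13 = 11.

C1 = 5, C2 = 11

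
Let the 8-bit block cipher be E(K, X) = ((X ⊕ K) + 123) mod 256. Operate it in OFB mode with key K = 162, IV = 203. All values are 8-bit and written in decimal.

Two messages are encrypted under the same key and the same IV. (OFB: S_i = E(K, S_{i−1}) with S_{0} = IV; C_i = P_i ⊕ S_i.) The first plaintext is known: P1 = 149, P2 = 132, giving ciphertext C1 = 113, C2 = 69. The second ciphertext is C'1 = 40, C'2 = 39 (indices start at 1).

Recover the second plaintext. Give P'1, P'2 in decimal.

P'1 = 204, P'2 = 230

In OFB with a reused IV, both messages share the same keystream S_i, so C_i ⊕ C'_i = P_i ⊕ P'_i and thus P'_i = P_i ⊕ C_i ⊕ C'_i.
P'1: 149 ⊕ 113 ⊕ 40 = 204.
P'2: 132 ⊕ 69 ⊕ 39 = 230.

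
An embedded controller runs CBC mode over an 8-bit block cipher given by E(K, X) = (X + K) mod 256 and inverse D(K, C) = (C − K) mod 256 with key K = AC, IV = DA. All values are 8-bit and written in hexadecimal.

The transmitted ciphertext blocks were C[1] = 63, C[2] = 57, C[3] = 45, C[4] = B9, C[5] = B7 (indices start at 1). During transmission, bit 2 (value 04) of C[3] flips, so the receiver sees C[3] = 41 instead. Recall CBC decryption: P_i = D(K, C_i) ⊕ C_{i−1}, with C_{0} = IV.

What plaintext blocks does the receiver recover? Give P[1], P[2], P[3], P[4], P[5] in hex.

Only C[3] changed, to 41. In CBC, a change in C_i garbles P_i and flips the same bit in P_{i+1}. Decrypting the received ciphertext:
P[1]: D(K, 63) = B7; B7 ⊕ DA = 6D.
P[2]: D(K, 57) = AB; AB ⊕ 63 = C8.
P[3]: D(K, 41) = 95; 95 ⊕ 57 = C2.
P[4]: D(K, B9) = 0D; 0D ⊕ 41 = 4C.
P[5]: D(K, B7) = 0B; 0B ⊕ B9 = B2.
Blocks that differ from the original plaintext: P[3], P[4].

P[1] = 6D, P[2] = C8, P[3] = C2, P[4] = 4C, P[5] = B2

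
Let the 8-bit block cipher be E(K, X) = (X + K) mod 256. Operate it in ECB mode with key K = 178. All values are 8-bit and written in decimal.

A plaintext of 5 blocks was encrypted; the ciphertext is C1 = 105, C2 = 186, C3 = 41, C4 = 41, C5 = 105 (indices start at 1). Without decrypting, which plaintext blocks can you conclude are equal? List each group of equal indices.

ECB encrypts each block independently with the same key, so equal ciphertext blocks imply equal plaintext blocks.
C1 = C5 = 105, so P1 = P5.
C3 = C4 = 41, so P3 = P4.

P1 = P5; P3 = P4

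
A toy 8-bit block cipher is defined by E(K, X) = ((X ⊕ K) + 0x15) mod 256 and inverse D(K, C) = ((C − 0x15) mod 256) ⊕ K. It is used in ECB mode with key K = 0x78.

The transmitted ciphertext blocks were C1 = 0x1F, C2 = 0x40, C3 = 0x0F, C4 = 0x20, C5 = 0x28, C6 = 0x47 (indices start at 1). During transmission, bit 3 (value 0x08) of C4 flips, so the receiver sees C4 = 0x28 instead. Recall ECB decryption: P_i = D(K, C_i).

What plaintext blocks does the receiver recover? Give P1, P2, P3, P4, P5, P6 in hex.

P1 = 0x72, P2 = 0x53, P3 = 0x82, P4 = 0x6B, P5 = 0x6B, P6 = 0x4A

Only C4 changed, to 0x28. In ECB, a change in C_i affects only P_i. Decrypting the received ciphertext:
P1: D(K, 0x1F) = 0x72.
P2: D(K, 0x40) = 0x53.
P3: D(K, 0x0F) = 0x82.
P4: D(K, 0x28) = 0x6B.
P5: D(K, 0x28) = 0x6B.
P6: D(K, 0x47) = 0x4A.
Blocks that differ from the original plaintext: P4.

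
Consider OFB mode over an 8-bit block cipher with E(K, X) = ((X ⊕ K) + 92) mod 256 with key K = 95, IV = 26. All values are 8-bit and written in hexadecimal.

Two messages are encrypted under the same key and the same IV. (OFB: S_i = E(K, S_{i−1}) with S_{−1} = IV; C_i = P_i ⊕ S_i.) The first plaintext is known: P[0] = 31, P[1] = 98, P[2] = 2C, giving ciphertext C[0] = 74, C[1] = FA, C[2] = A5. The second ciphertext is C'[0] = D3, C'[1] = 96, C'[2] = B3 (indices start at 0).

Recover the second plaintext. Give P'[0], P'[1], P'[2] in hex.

P'[0] = 96, P'[1] = F4, P'[2] = 3A

In OFB with a reused IV, both messages share the same keystream S_i, so C_i ⊕ C'_i = P_i ⊕ P'_i and thus P'_i = P_i ⊕ C_i ⊕ C'_i.
P'[0]: 31 ⊕ 74 ⊕ D3 = 96.
P'[1]: 98 ⊕ FA ⊕ 96 = F4.
P'[2]: 2C ⊕ A5 ⊕ B3 = 3A.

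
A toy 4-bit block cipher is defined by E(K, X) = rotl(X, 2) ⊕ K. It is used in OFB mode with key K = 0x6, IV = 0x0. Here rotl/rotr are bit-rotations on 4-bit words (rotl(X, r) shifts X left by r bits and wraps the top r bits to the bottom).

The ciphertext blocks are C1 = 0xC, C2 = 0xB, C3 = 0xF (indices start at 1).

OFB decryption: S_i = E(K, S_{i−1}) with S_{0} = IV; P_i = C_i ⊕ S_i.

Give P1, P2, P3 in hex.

P1 = 0xA, P2 = 0x4, P3 = 0x6

P1: S = E(K, 0x0) = 0x6; 0xC ⊕ 0x6 = 0xA.
P2: S = E(K, 0x6) = 0xF; 0xB ⊕ 0xF = 0x4.
P3: S = E(K, 0xF) = 0x9; 0xF ⊕ 0x9 = 0x6.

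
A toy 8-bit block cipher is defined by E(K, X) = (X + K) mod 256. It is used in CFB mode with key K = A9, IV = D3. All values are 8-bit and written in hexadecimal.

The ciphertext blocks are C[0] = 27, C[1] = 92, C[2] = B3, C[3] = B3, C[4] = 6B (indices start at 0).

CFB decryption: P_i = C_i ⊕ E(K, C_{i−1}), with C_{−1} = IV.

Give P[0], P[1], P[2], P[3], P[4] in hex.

P[0] = 5B, P[1] = 42, P[2] = 88, P[3] = EF, P[4] = 37

P[0]: E(K, D3) = 7C; 27 ⊕ 7C = 5B.
P[1]: E(K, 27) = D0; 92 ⊕ D0 = 42.
P[2]: E(K, 92) = 3B; B3 ⊕ 3B = 88.
P[3]: E(K, B3) = 5C; B3 ⊕ 5C = EF.
P[4]: E(K, B3) = 5C; 6B ⊕ 5C = 37.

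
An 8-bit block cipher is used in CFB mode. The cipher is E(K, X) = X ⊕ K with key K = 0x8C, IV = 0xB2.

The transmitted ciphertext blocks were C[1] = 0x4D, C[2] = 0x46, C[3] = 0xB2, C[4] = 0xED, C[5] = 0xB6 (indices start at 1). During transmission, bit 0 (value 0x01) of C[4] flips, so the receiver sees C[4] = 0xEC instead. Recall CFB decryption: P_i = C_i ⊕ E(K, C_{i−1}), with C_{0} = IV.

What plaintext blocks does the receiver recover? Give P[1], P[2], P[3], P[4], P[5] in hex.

P[1] = 0x73, P[2] = 0x87, P[3] = 0x78, P[4] = 0xD2, P[5] = 0xD6

Only C[4] changed, to 0xEC. In CFB, a change in C_i flips the same bit in P_i and garbles P_{i+1}. Decrypting the received ciphertext:
P[1]: E(K, 0xB2) = 0x3E; 0x4D ⊕ 0x3E = 0x73.
P[2]: E(K, 0x4D) = 0xC1; 0x46 ⊕ 0xC1 = 0x87.
P[3]: E(K, 0x46) = 0xCA; 0xB2 ⊕ 0xCA = 0x78.
P[4]: E(K, 0xB2) = 0x3E; 0xEC ⊕ 0x3E = 0xD2.
P[5]: E(K, 0xEC) = 0x60; 0xB6 ⊕ 0x60 = 0xD6.
Blocks that differ from the original plaintext: P[4], P[5].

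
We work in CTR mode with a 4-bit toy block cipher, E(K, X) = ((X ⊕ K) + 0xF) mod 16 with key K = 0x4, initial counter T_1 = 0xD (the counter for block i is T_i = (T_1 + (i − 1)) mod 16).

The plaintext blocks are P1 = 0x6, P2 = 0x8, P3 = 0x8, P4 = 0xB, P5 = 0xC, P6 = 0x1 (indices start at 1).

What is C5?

C5 = 0x8

CTR encryption: S_i = E(K, T_i) where T_i is the counter for block i; C_i = P_i ⊕ S_i.
C1: T = 0xD, S = E(K, T) = 0x8; 0x6 ⊕ 0x8 = 0xE.
C2: T = 0xE, S = E(K, T) = 0x9; 0x8 ⊕ 0x9 = 0x1.
C3: T = 0xF, S = E(K, T) = 0xA; 0x8 ⊕ 0xA = 0x2.
C4: T = 0x0, S = E(K, T) = 0x3; 0xB ⊕ 0x3 = 0x8.
C5: T = 0x1, S = E(K, T) = 0x4; 0xC ⊕ 0x4 = 0x8.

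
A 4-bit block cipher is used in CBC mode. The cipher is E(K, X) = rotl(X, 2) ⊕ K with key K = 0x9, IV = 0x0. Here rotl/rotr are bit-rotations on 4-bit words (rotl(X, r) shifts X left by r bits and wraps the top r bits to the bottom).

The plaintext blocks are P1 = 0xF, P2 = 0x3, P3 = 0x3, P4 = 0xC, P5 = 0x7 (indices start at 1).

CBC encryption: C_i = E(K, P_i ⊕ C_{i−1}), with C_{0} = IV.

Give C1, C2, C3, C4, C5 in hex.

C1: P1 ⊕ 0x0 = 0xF; E(K, 0xF) = 0x6.
C2: P2 ⊕ 0x6 = 0x5; E(K, 0x5) = 0xC.
C3: P3 ⊕ 0xC = 0xF; E(K, 0xF) = 0x6.
C4: P4 ⊕ 0x6 = 0xA; E(K, 0xA) = 0x3.
C5: P5 ⊕ 0x3 = 0x4; E(K, 0x4) = 0x8.

C1 = 0x6, C2 = 0xC, C3 = 0x6, C4 = 0x3, C5 = 0x8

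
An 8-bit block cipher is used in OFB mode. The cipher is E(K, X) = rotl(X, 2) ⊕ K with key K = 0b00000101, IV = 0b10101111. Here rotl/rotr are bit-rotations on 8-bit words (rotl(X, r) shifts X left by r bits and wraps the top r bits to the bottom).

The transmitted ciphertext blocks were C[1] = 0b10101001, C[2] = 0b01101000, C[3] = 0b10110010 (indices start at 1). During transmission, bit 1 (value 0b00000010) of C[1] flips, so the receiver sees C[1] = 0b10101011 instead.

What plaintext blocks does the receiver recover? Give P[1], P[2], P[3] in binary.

P[1] = 0b00010000, P[2] = 0b10000011, P[3] = 0b00011000

OFB decryption: S_i = E(K, S_{i−1}) with S_{0} = IV; P_i = C_i ⊕ S_i.
Only C[1] changed, to 0b10101011. In OFB, a change in C_i flips the same bit in P_i only; the keystream is unaffected. Decrypting the received ciphertext:
P[1]: S = E(K, 0b10101111) = 0b10111011; 0b10101011 ⊕ 0b10111011 = 0b00010000.
P[2]: S = E(K, 0b10111011) = 0b11101011; 0b01101000 ⊕ 0b11101011 = 0b10000011.
P[3]: S = E(K, 0b11101011) = 0b10101010; 0b10110010 ⊕ 0b10101010 = 0b00011000.
Blocks that differ from the original plaintext: P[1].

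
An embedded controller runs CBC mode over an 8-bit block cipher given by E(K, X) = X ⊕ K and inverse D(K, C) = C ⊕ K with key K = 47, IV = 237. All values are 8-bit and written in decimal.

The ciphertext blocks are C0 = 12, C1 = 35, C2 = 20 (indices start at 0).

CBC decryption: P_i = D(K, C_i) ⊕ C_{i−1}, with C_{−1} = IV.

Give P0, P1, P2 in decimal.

P0 = 206, P1 = 0, P2 = 24

P0: D(K, 12) = 35; 35 ⊕ 237 = 206.
P1: D(K, 35) = 12; 12 ⊕ 12 = 0.
P2: D(K, 20) = 59; 59 ⊕ 35 = 24.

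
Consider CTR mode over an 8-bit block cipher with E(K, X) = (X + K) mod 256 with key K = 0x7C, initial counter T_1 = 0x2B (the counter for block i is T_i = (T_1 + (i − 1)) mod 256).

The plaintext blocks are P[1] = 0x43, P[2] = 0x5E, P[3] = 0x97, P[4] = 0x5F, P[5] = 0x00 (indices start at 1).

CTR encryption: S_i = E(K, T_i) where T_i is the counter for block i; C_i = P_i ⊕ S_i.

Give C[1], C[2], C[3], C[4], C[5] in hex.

C[1]: T = 0x2B, S = E(K, T) = 0xA7; 0x43 ⊕ 0xA7 = 0xE4.
C[2]: T = 0x2C, S = E(K, T) = 0xA8; 0x5E ⊕ 0xA8 = 0xF6.
C[3]: T = 0x2D, S = E(K, T) = 0xA9; 0x97 ⊕ 0xA9 = 0x3E.
C[4]: T = 0x2E, S = E(K, T) = 0xAA; 0x5F ⊕ 0xAA = 0xF5.
C[5]: T = 0x2F, S = E(K, T) = 0xAB; 0x00 ⊕ 0xAB = 0xAB.

C[1] = 0xE4, C[2] = 0xF6, C[3] = 0x3E, C[4] = 0xF5, C[5] = 0xAB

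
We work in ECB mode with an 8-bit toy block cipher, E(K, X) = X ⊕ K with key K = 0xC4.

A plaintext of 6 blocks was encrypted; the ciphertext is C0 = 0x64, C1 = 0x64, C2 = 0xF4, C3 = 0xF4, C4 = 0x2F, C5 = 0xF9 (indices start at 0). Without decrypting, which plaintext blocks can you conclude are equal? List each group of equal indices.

ECB encrypts each block independently with the same key, so equal ciphertext blocks imply equal plaintext blocks.
C0 = C1 = 0x64, so P0 = P1.
C2 = C3 = 0xF4, so P2 = P3.

P0 = P1; P2 = P3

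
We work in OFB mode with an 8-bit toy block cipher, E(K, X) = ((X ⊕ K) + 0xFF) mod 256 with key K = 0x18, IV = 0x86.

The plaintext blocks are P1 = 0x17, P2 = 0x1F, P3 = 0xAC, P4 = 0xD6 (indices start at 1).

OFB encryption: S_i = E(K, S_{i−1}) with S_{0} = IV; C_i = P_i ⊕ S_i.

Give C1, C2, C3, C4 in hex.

C1: S = E(K, 0x86) = 0x9D; 0x17 ⊕ 0x9D = 0x8A.
C2: S = E(K, 0x9D) = 0x84; 0x1F ⊕ 0x84 = 0x9B.
C3: S = E(K, 0x84) = 0x9B; 0xAC ⊕ 0x9B = 0x37.
C4: S = E(K, 0x9B) = 0x82; 0xD6 ⊕ 0x82 = 0x54.

C1 = 0x8A, C2 = 0x9B, C3 = 0x37, C4 = 0x54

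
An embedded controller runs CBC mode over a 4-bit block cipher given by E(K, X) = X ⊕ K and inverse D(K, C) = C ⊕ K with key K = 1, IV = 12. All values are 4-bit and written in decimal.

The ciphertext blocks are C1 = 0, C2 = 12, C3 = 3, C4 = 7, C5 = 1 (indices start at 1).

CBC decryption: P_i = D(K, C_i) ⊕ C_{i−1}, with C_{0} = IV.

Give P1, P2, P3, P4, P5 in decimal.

P1 = 13, P2 = 13, P3 = 14, P4 = 5, P5 = 7

P1: D(K, 0) = 1; 1 ⊕ 12 = 13.
P2: D(K, 12) = 13; 13 ⊕ 0 = 13.
P3: D(K, 3) = 2; 2 ⊕ 12 = 14.
P4: D(K, 7) = 6; 6 ⊕ 3 = 5.
P5: D(K, 1) = 0; 0 ⊕ 7 = 7.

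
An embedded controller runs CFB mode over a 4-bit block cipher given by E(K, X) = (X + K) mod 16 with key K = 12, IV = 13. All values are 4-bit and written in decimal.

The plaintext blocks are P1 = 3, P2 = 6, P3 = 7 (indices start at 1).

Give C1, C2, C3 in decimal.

C1 = 10, C2 = 0, C3 = 11

CFB encryption: C_i = P_i ⊕ E(K, C_{i−1}), with C_{0} = IV.
C1: E(K, 13) = 9; 3 ⊕ 9 = 10.
C2: E(K, 10) = 6; 6 ⊕ 6 = 0.
C3: E(K, 0) = 12; 7 ⊕ 12 = 11.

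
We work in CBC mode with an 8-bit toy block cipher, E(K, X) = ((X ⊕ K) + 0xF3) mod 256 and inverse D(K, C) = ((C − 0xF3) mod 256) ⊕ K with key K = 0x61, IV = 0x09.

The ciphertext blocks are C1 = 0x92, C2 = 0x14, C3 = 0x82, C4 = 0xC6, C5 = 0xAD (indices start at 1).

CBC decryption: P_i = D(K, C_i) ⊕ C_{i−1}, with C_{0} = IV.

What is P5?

P5: D(K, 0xAD) = 0xDB; 0xDB ⊕ 0xC6 = 0x1D.

P5 = 0x1D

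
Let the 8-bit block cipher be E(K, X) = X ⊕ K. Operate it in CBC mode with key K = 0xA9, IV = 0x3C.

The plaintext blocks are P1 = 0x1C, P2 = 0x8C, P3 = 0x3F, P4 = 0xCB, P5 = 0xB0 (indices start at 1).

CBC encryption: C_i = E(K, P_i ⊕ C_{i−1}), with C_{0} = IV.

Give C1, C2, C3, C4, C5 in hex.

C1 = 0x89, C2 = 0xAC, C3 = 0x3A, C4 = 0x58, C5 = 0x41

C1: P1 ⊕ 0x3C = 0x20; E(K, 0x20) = 0x89.
C2: P2 ⊕ 0x89 = 0x05; E(K, 0x05) = 0xAC.
C3: P3 ⊕ 0xAC = 0x93; E(K, 0x93) = 0x3A.
C4: P4 ⊕ 0x3A = 0xF1; E(K, 0xF1) = 0x58.
C5: P5 ⊕ 0x58 = 0xE8; E(K, 0xE8) = 0x41.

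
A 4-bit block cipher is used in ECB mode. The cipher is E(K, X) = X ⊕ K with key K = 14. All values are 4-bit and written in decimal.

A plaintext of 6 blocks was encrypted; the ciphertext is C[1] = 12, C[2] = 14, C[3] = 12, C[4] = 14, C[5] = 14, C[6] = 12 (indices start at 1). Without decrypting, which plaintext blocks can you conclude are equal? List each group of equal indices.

ECB encrypts each block independently with the same key, so equal ciphertext blocks imply equal plaintext blocks.
C[1] = C[3] = C[6] = 12, so P[1] = P[3] = P[6].
C[2] = C[4] = C[5] = 14, so P[2] = P[4] = P[5].

P[1] = P[3] = P[6]; P[2] = P[4] = P[5]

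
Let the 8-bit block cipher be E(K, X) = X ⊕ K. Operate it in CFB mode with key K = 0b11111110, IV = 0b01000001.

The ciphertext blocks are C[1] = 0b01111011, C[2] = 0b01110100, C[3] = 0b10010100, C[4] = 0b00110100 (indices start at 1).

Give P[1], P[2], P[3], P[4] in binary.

CFB decryption: P_i = C_i ⊕ E(K, C_{i−1}), with C_{0} = IV.
P[1]: E(K, 0b01000001) = 0b10111111; 0b01111011 ⊕ 0b10111111 = 0b11000100.
P[2]: E(K, 0b01111011) = 0b10000101; 0b01110100 ⊕ 0b10000101 = 0b11110001.
P[3]: E(K, 0b01110100) = 0b10001010; 0b10010100 ⊕ 0b10001010 = 0b00011110.
P[4]: E(K, 0b10010100) = 0b01101010; 0b00110100 ⊕ 0b01101010 = 0b01011110.

P[1] = 0b11000100, P[2] = 0b11110001, P[3] = 0b00011110, P[4] = 0b01011110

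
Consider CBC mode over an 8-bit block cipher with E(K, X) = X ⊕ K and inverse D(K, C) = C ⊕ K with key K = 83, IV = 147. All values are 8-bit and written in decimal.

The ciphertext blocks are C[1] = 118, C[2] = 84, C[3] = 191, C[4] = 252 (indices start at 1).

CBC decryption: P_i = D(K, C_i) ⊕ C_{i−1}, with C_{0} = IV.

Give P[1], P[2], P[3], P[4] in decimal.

P[1]: D(K, 118) = 37; 37 ⊕ 147 = 182.
P[2]: D(K, 84) = 7; 7 ⊕ 118 = 113.
P[3]: D(K, 191) = 236; 236 ⊕ 84 = 184.
P[4]: D(K, 252) = 175; 175 ⊕ 191 = 16.

P[1] = 182, P[2] = 113, P[3] = 184, P[4] = 16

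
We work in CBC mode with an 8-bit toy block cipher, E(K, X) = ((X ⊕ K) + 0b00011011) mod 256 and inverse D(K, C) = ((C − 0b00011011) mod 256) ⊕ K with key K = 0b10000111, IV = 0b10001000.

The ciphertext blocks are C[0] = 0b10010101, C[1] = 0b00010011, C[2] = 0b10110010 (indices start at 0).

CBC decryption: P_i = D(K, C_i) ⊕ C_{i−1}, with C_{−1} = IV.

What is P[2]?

P[2] = 0b00000011

P[2]: D(K, 0b10110010) = 0b00010000; 0b00010000 ⊕ 0b00010011 = 0b00000011.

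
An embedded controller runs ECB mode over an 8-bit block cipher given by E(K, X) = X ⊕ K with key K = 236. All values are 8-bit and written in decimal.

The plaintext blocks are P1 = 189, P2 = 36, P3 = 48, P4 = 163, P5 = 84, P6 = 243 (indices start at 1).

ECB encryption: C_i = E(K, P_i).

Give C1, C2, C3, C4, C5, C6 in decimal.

C1: E(K, 189) = 81.
C2: E(K, 36) = 200.
C3: E(K, 48) = 220.
C4: E(K, 163) = 79.
C5: E(K, 84) = 184.
C6: E(K, 243) = 31.

C1 = 81, C2 = 200, C3 = 220, C4 = 79, C5 = 184, C6 = 31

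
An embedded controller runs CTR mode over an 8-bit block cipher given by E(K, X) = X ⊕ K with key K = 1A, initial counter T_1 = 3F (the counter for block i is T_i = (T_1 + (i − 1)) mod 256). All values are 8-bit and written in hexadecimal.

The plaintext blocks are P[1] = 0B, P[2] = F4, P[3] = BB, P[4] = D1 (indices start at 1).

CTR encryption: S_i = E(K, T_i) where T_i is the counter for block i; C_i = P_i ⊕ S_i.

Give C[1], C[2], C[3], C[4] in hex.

C[1]: T = 3F, S = E(K, T) = 25; 0B ⊕ 25 = 2E.
C[2]: T = 40, S = E(K, T) = 5A; F4 ⊕ 5A = AE.
C[3]: T = 41, S = E(K, T) = 5B; BB ⊕ 5B = E0.
C[4]: T = 42, S = E(K, T) = 58; D1 ⊕ 58 = 89.

C[1] = 2E, C[2] = AE, C[3] = E0, C[4] = 89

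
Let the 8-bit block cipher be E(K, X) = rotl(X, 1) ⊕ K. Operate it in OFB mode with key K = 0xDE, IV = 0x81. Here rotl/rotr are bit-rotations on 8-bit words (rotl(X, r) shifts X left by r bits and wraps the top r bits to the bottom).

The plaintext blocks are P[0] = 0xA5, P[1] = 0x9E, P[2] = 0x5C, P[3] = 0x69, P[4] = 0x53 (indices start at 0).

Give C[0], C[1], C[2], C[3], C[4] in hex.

OFB encryption: S_i = E(K, S_{i−1}) with S_{−1} = IV; C_i = P_i ⊕ S_i.
C[0]: S = E(K, 0x81) = 0xDD; 0xA5 ⊕ 0xDD = 0x78.
C[1]: S = E(K, 0xDD) = 0x65; 0x9E ⊕ 0x65 = 0xFB.
C[2]: S = E(K, 0x65) = 0x14; 0x5C ⊕ 0x14 = 0x48.
C[3]: S = E(K, 0x14) = 0xF6; 0x69 ⊕ 0xF6 = 0x9F.
C[4]: S = E(K, 0xF6) = 0x33; 0x53 ⊕ 0x33 = 0x60.

C[0] = 0x78, C[1] = 0xFB, C[2] = 0x48, C[3] = 0x9F, C[4] = 0x60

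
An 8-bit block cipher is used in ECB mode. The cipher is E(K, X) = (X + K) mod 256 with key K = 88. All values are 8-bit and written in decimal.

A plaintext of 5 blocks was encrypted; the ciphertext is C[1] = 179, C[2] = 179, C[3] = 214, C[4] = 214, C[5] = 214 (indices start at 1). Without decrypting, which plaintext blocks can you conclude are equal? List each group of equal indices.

ECB encrypts each block independently with the same key, so equal ciphertext blocks imply equal plaintext blocks.
C[1] = C[2] = 179, so P[1] = P[2].
C[3] = C[4] = C[5] = 214, so P[3] = P[4] = P[5].

P[1] = P[2]; P[3] = P[4] = P[5]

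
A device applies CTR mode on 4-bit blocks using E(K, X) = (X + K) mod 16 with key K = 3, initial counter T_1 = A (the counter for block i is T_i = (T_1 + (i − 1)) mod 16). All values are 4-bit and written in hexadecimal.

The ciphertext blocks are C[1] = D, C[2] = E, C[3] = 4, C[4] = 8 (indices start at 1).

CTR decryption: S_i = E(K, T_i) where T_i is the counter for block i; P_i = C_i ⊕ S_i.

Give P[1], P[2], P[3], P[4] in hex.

P[1]: T = A, S = E(K, T) = D; D ⊕ D = 0.
P[2]: T = B, S = E(K, T) = E; E ⊕ E = 0.
P[3]: T = C, S = E(K, T) = F; 4 ⊕ F = B.
P[4]: T = D, S = E(K, T) = 0; 8 ⊕ 0 = 8.

P[1] = 0, P[2] = 0, P[3] = B, P[4] = 8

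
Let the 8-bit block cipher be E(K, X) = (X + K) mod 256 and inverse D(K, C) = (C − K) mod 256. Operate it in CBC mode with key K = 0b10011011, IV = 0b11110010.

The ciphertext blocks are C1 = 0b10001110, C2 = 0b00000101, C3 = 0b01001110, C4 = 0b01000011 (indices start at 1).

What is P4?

CBC decryption: P_i = D(K, C_i) ⊕ C_{i−1}, with C_{0} = IV.
P4: D(K, 0b01000011) = 0b10101000; 0b10101000 ⊕ 0b01001110 = 0b11100110.

P4 = 0b11100110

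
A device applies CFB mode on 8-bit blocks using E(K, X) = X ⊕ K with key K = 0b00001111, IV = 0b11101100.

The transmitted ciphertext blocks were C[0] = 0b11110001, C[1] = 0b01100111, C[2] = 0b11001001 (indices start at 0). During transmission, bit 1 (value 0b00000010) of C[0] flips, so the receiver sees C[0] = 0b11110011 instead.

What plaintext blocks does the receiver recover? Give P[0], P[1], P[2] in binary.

P[0] = 0b00010000, P[1] = 0b10011011, P[2] = 0b10100001

CFB decryption: P_i = C_i ⊕ E(K, C_{i−1}), with C_{−1} = IV.
Only C[0] changed, to 0b11110011. In CFB, a change in C_i flips the same bit in P_i and garbles P_{i+1}. Decrypting the received ciphertext:
P[0]: E(K, 0b11101100) = 0b11100011; 0b11110011 ⊕ 0b11100011 = 0b00010000.
P[1]: E(K, 0b11110011) = 0b11111100; 0b01100111 ⊕ 0b11111100 = 0b10011011.
P[2]: E(K, 0b01100111) = 0b01101000; 0b11001001 ⊕ 0b01101000 = 0b10100001.
Blocks that differ from the original plaintext: P[0], P[1].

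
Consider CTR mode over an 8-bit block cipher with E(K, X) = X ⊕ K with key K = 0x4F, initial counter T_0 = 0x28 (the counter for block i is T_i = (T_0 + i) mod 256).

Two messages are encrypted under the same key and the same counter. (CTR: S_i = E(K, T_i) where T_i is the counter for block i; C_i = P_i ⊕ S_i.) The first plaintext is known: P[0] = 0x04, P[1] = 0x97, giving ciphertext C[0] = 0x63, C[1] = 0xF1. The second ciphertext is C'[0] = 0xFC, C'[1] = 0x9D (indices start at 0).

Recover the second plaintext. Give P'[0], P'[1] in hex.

P'[0] = 0x9B, P'[1] = 0xFB

In CTR with a reused counter, both messages share the same keystream S_i, so C_i ⊕ C'_i = P_i ⊕ P'_i and thus P'_i = P_i ⊕ C_i ⊕ C'_i.
P'[0]: 0x04 ⊕ 0x63 ⊕ 0xFC = 0x9B.
P'[1]: 0x97 ⊕ 0xF1 ⊕ 0x9D = 0xFB.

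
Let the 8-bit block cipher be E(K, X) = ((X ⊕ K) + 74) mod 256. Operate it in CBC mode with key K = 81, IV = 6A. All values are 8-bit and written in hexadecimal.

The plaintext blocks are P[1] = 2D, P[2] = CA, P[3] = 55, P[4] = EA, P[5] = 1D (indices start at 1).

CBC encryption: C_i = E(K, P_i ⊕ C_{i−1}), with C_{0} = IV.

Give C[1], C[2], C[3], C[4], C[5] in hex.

C[1]: P[1] ⊕ 6A = 47; E(K, 47) = 3A.
C[2]: P[2] ⊕ 3A = F0; E(K, F0) = E5.
C[3]: P[3] ⊕ E5 = B0; E(K, B0) = A5.
C[4]: P[4] ⊕ A5 = 4F; E(K, 4F) = 42.
C[5]: P[5] ⊕ 42 = 5F; E(K, 5F) = 52.

C[1] = 3A, C[2] = E5, C[3] = A5, C[4] = 42, C[5] = 52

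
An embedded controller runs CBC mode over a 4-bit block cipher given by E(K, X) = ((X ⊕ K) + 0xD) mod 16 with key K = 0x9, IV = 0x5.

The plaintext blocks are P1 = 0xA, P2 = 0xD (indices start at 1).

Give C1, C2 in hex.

C1 = 0x3, C2 = 0x4

CBC encryption: C_i = E(K, P_i ⊕ C_{i−1}), with C_{0} = IV.
C1: P1 ⊕ 0x5 = 0xF; E(K, 0xF) = 0x3.
C2: P2 ⊕ 0x3 = 0xE; E(K, 0xE) = 0x4.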